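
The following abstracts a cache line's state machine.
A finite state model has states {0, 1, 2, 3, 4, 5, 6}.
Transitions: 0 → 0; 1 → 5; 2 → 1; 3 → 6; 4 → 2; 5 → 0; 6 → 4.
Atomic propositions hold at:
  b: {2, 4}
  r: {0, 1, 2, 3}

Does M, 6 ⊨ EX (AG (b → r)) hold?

No

Sat(b → r) = {0, 1, 2, 3, 5, 6}
AG (b → r): greatest fixpoint, start Z0 = {0, 1, 2, 3, 5, 6}, keep only states in Sat with every successor in Z. Z1 = {0, 1, 2, 3, 5}; Z2 = {0, 1, 2, 5}; fixed.
Sat(AG (b → r)) = {0, 1, 2, 5}
Sat(EX (AG (b → r))) = {s : some successor in {0, 1, 2, 5}} = {0, 1, 2, 4, 5}
6 ∉ Sat(EX (AG (b → r))) = {0, 1, 2, 4, 5}, so the formula does not hold at 6.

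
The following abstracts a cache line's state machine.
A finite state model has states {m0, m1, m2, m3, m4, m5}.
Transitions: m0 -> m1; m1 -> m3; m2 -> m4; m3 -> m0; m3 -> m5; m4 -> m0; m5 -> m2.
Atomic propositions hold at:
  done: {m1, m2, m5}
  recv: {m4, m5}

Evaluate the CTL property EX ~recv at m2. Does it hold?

No

Sat(~recv) = {m0, m1, m2, m3}
Sat(EX ~recv) = {s : some successor in {m0, m1, m2, m3}} = {m0, m1, m3, m4, m5}
m2 ∉ Sat(EX ~recv) = {m0, m1, m3, m4, m5}, so the formula does not hold at m2.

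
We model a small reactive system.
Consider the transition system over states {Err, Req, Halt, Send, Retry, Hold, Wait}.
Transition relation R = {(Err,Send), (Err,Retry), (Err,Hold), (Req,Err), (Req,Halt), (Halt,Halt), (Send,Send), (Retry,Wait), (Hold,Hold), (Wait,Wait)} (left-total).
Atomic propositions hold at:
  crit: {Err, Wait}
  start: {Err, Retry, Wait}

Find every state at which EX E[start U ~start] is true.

Sat(~start) = {Req, Halt, Send, Hold}
E[start U ~start]: least fixpoint, start Z0 = Sat(~start) = {Req, Halt, Send, Hold}, add states in Sat(start) with some successor in Z. Z1 = {Err, Req, Halt, Send, Hold}; fixed.
Sat(E[start U ~start]) = {Err, Req, Halt, Send, Hold}
Sat(EX E[start U ~start]) = {s : some successor in {Err, Req, Halt, Send, Hold}} = {Err, Req, Halt, Send, Hold}

{Err, Req, Halt, Send, Hold}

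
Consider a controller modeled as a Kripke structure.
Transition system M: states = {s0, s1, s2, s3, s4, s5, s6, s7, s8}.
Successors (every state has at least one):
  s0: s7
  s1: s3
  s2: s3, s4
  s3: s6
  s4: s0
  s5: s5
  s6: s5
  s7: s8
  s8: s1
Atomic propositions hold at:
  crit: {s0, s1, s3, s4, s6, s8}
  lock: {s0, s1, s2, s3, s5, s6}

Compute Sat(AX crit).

{s1, s2, s3, s4, s7, s8}

Sat(AX crit) = {s : every successor in {s0, s1, s3, s4, s6, s8}} = {s1, s2, s3, s4, s7, s8}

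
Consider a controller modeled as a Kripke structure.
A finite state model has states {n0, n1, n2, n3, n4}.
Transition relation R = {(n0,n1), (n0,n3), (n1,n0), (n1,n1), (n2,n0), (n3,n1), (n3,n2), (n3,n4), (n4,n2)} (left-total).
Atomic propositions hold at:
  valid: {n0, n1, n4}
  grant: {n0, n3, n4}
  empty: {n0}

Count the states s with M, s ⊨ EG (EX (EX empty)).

3

Sat(EX empty) = {s : some successor in {n0}} = {n1, n2}
Sat(EX (EX empty)) = {s : some successor in {n1, n2}} = {n0, n1, n3, n4}
EG (EX (EX empty)): greatest fixpoint, start Z0 = {n0, n1, n3, n4}, keep only states in Sat with some successor in Z. Z1 = {n0, n1, n3}; fixed.
Sat(EG (EX (EX empty))) = {n0, n1, n3}
|Sat(EG (EX (EX empty)))| = |{n0, n1, n3}| = 3.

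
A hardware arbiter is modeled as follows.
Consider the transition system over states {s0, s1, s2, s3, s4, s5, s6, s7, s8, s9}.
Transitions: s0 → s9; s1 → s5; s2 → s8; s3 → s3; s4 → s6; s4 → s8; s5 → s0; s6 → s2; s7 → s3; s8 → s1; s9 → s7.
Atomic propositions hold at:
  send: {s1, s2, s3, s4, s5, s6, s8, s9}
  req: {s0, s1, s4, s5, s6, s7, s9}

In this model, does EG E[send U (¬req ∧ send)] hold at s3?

Sat(¬req) = {s2, s3, s8}
Sat(¬req ∧ send) = {s2, s3, s8}
E[send U (¬req ∧ send)]: least fixpoint, start Z0 = Sat((¬req ∧ send)) = {s2, s3, s8}, add states in Sat(send) with some successor in Z. Z1 = {s2, s3, s4, s6, s8}; fixed.
Sat(E[send U (¬req ∧ send)]) = {s2, s3, s4, s6, s8}
EG E[send U (¬req ∧ send)]: greatest fixpoint, start Z0 = {s2, s3, s4, s6, s8}, keep only states in Sat with some successor in Z. Z1 = {s2, s3, s4, s6}; Z2 = {s3, s4, s6}; Z3 = {s3, s4}; Z4 = {s3}; fixed.
Sat(EG E[send U (¬req ∧ send)]) = {s3}
s3 ∈ Sat(EG E[send U (¬req ∧ send)]) = {s3}, so the formula holds at s3.

Yes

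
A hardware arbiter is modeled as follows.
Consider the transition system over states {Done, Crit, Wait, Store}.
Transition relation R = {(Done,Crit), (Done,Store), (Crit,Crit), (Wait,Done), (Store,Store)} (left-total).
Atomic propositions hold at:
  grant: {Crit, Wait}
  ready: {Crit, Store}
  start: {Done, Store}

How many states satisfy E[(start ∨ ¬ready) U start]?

Sat(¬ready) = {Done, Wait}
Sat(start ∨ ¬ready) = {Done, Wait, Store}
E[(start ∨ ¬ready) U start]: least fixpoint, start Z0 = Sat(start) = {Done, Store}, add states in Sat(start ∨ ¬ready) with some successor in Z. Z1 = {Done, Wait, Store}; fixed.
Sat(E[(start ∨ ¬ready) U start]) = {Done, Wait, Store}
|Sat(E[(start ∨ ¬ready) U start])| = |{Done, Wait, Store}| = 3.

3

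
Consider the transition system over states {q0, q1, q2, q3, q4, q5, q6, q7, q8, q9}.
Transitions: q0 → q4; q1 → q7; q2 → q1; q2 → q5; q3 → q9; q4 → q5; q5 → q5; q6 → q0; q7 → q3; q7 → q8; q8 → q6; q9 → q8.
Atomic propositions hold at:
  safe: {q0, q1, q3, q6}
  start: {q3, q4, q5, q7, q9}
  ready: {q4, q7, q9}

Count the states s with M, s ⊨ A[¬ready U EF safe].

8

Sat(¬ready) = {q0, q1, q2, q3, q5, q6, q8}
EF safe: least fixpoint, start Z0 = {q0, q1, q3, q6}, add states with some successor in Z. Z1 = {q0, q1, q2, q3, q6, q7, q8}; Z2 = {q0, q1, q2, q3, q6, q7, q8, q9}; fixed.
Sat(EF safe) = {q0, q1, q2, q3, q6, q7, q8, q9}
A[¬ready U EF safe]: least fixpoint, start Z0 = Sat(EF safe) = {q0, q1, q2, q3, q6, q7, q8, q9}, add states in Sat(¬ready) with every successor in Z. Already a fixed point.
Sat(A[¬ready U EF safe]) = {q0, q1, q2, q3, q6, q7, q8, q9}
|Sat(A[¬ready U EF safe])| = |{q0, q1, q2, q3, q6, q7, q8, q9}| = 8.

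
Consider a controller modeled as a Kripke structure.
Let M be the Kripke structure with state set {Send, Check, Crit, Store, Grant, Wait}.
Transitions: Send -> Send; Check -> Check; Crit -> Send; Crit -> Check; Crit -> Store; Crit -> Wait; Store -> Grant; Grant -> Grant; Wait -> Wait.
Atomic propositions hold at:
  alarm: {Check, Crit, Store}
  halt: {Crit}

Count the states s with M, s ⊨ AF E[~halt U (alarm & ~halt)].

Sat(~halt) = {Send, Check, Store, Grant, Wait}
Sat(alarm & ~halt) = {Check, Store}
E[~halt U (alarm & ~halt)]: least fixpoint, start Z0 = Sat((alarm & ~halt)) = {Check, Store}, add states in Sat(~halt) with some successor in Z. Already a fixed point.
Sat(E[~halt U (alarm & ~halt)]) = {Check, Store}
AF E[~halt U (alarm & ~halt)]: least fixpoint, start Z0 = {Check, Store}, add states with every successor in Z. Already a fixed point.
Sat(AF E[~halt U (alarm & ~halt)]) = {Check, Store}
|Sat(AF E[~halt U (alarm & ~halt)])| = |{Check, Store}| = 2.

2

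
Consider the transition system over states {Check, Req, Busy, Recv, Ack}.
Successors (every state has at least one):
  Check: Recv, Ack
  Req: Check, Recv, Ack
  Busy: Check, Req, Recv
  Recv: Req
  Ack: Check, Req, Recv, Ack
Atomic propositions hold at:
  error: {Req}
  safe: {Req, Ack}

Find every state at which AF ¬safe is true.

Sat(¬safe) = {Check, Busy, Recv}
AF ¬safe: least fixpoint, start Z0 = {Check, Busy, Recv}, add states with every successor in Z. Already a fixed point.
Sat(AF ¬safe) = {Check, Busy, Recv}

{Check, Busy, Recv}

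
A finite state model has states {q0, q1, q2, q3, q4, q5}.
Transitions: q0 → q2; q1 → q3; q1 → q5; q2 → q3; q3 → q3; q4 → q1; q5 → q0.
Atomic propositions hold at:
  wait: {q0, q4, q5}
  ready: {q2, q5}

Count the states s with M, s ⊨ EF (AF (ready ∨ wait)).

5

Sat(ready ∨ wait) = {q0, q2, q4, q5}
AF (ready ∨ wait): least fixpoint, start Z0 = {q0, q2, q4, q5}, add states with every successor in Z. Already a fixed point.
Sat(AF (ready ∨ wait)) = {q0, q2, q4, q5}
EF (AF (ready ∨ wait)): least fixpoint, start Z0 = {q0, q2, q4, q5}, add states with some successor in Z. Z1 = {q0, q1, q2, q4, q5}; fixed.
Sat(EF (AF (ready ∨ wait))) = {q0, q1, q2, q4, q5}
|Sat(EF (AF (ready ∨ wait)))| = |{q0, q1, q2, q4, q5}| = 5.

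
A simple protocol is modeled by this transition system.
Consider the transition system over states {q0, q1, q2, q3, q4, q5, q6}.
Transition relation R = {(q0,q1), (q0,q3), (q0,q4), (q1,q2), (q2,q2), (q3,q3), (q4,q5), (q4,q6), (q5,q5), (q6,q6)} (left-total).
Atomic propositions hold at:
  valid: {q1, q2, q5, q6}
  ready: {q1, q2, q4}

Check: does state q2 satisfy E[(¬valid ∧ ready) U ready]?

Sat(¬valid) = {q0, q3, q4}
Sat(¬valid ∧ ready) = {q4}
E[(¬valid ∧ ready) U ready]: least fixpoint, start Z0 = Sat(ready) = {q1, q2, q4}, add states in Sat(¬valid ∧ ready) with some successor in Z. Already a fixed point.
Sat(E[(¬valid ∧ ready) U ready]) = {q1, q2, q4}
q2 ∈ Sat(E[(¬valid ∧ ready) U ready]) = {q1, q2, q4}, so the formula holds at q2.

Yes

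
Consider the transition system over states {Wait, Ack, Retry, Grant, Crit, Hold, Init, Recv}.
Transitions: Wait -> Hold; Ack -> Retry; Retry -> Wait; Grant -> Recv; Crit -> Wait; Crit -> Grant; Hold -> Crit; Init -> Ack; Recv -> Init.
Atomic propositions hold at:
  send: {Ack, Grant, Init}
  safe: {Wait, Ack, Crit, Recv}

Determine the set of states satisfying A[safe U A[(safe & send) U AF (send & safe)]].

Sat(safe & send) = {Ack}
Sat(send & safe) = {Ack}
AF (send & safe): least fixpoint, start Z0 = {Ack}, add states with every successor in Z. Z1 = {Ack, Init}; Z2 = {Ack, Init, Recv}; Z3 = {Ack, Grant, Init, Recv}; fixed.
Sat(AF (send & safe)) = {Ack, Grant, Init, Recv}
A[(safe & send) U AF (send & safe)]: least fixpoint, start Z0 = Sat(AF (send & safe)) = {Ack, Grant, Init, Recv}, add states in Sat(safe & send) with every successor in Z. Already a fixed point.
Sat(A[(safe & send) U AF (send & safe)]) = {Ack, Grant, Init, Recv}
A[safe U A[(safe & send) U AF (send & safe)]]: least fixpoint, start Z0 = Sat(A[(safe & send) U AF (send & safe)]) = {Ack, Grant, Init, Recv}, add states in Sat(safe) with every successor in Z. Already a fixed point.
Sat(A[safe U A[(safe & send) U AF (send & safe)]]) = {Ack, Grant, Init, Recv}

{Ack, Grant, Init, Recv}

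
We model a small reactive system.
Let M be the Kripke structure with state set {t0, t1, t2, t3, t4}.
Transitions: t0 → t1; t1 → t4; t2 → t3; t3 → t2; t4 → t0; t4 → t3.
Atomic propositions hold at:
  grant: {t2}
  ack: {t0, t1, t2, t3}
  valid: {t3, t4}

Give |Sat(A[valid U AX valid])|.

Sat(AX valid) = {s : every successor in {t3, t4}} = {t1, t2}
A[valid U AX valid]: least fixpoint, start Z0 = Sat(AX valid) = {t1, t2}, add states in Sat(valid) with every successor in Z. Z1 = {t1, t2, t3}; fixed.
Sat(A[valid U AX valid]) = {t1, t2, t3}
|Sat(A[valid U AX valid])| = |{t1, t2, t3}| = 3.

3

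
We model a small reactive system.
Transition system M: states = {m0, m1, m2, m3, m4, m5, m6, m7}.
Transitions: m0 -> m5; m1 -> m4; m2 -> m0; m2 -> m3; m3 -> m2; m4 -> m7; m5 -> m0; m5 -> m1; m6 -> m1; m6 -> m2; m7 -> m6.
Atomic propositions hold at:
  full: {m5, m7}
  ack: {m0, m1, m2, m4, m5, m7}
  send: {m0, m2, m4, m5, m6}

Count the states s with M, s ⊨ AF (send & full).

2

Sat(send & full) = {m5}
AF (send & full): least fixpoint, start Z0 = {m5}, add states with every successor in Z. Z1 = {m0, m5}; fixed.
Sat(AF (send & full)) = {m0, m5}
|Sat(AF (send & full))| = |{m0, m5}| = 2.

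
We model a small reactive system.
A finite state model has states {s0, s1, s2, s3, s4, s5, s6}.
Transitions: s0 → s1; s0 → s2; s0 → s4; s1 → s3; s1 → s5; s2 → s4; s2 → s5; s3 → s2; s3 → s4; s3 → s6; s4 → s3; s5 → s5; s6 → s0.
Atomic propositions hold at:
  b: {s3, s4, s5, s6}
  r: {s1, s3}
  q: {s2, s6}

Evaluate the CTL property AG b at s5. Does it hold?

AG b: greatest fixpoint, start Z0 = {s3, s4, s5, s6}, keep only states in Sat with every successor in Z. Z1 = {s4, s5}; Z2 = {s5}; fixed.
Sat(AG b) = {s5}
s5 ∈ Sat(AG b) = {s5}, so the formula holds at s5.

Yes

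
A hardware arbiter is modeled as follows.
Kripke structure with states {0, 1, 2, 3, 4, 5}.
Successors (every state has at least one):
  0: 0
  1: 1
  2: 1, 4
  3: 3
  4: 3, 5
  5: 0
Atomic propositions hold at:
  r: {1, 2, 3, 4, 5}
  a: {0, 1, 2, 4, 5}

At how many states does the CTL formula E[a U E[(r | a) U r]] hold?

Sat(r | a) = {0, 1, 2, 3, 4, 5}
E[(r | a) U r]: least fixpoint, start Z0 = Sat(r) = {1, 2, 3, 4, 5}, add states in Sat(r | a) with some successor in Z. Already a fixed point.
Sat(E[(r | a) U r]) = {1, 2, 3, 4, 5}
E[a U E[(r | a) U r]]: least fixpoint, start Z0 = Sat(E[(r | a) U r]) = {1, 2, 3, 4, 5}, add states in Sat(a) with some successor in Z. Already a fixed point.
Sat(E[a U E[(r | a) U r]]) = {1, 2, 3, 4, 5}
|Sat(E[a U E[(r | a) U r]])| = |{1, 2, 3, 4, 5}| = 5.

5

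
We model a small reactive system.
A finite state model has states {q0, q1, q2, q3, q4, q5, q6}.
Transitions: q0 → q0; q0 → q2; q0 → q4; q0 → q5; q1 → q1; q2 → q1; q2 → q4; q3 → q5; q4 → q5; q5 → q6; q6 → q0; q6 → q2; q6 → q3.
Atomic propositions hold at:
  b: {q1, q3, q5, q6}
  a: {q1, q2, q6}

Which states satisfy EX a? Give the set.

{q0, q1, q2, q5, q6}

Sat(EX a) = {s : some successor in {q1, q2, q6}} = {q0, q1, q2, q5, q6}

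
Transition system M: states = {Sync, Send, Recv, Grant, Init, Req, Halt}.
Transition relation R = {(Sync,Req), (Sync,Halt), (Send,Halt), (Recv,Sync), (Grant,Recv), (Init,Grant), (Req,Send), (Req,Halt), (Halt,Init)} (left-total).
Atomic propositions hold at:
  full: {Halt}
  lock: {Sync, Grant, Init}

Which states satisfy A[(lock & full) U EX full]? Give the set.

{Sync, Send, Req}

Sat(lock & full) = ∅
Sat(EX full) = {s : some successor in {Halt}} = {Sync, Send, Req}
A[(lock & full) U EX full]: least fixpoint, start Z0 = Sat(EX full) = {Sync, Send, Req}, add states in Sat(lock & full) with every successor in Z. Already a fixed point.
Sat(A[(lock & full) U EX full]) = {Sync, Send, Req}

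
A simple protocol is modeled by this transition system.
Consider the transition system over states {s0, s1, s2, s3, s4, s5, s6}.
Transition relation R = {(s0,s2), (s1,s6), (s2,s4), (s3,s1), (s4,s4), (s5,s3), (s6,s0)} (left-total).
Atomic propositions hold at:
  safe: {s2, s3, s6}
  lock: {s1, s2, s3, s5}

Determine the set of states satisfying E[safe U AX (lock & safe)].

{s0, s5, s6}

Sat(lock & safe) = {s2, s3}
Sat(AX (lock & safe)) = {s : every successor in {s2, s3}} = {s0, s5}
E[safe U AX (lock & safe)]: least fixpoint, start Z0 = Sat(AX (lock & safe)) = {s0, s5}, add states in Sat(safe) with some successor in Z. Z1 = {s0, s5, s6}; fixed.
Sat(E[safe U AX (lock & safe)]) = {s0, s5, s6}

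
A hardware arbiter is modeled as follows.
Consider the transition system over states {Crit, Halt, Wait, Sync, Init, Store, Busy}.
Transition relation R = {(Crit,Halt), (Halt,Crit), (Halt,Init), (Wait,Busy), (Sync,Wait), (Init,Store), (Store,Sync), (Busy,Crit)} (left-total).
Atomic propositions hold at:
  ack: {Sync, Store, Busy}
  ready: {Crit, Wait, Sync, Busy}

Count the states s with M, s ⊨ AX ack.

3

Sat(AX ack) = {s : every successor in {Sync, Store, Busy}} = {Wait, Init, Store}
|Sat(AX ack)| = |{Wait, Init, Store}| = 3.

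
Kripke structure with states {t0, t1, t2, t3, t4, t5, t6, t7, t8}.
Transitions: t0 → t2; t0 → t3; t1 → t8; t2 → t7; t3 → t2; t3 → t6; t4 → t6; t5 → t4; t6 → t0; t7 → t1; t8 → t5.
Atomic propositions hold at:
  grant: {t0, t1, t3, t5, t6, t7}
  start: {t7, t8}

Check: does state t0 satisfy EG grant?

Yes

EG grant: greatest fixpoint, start Z0 = {t0, t1, t3, t5, t6, t7}, keep only states in Sat with some successor in Z. Z1 = {t0, t3, t6, t7}; Z2 = {t0, t3, t6}; fixed.
Sat(EG grant) = {t0, t3, t6}
t0 ∈ Sat(EG grant) = {t0, t3, t6}, so the formula holds at t0.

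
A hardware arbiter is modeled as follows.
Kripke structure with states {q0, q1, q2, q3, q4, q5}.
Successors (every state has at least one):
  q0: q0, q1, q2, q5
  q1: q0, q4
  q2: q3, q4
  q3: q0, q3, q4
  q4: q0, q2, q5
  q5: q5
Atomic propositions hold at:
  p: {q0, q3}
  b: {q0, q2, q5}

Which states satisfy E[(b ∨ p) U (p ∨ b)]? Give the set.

Sat(b ∨ p) = {q0, q2, q3, q5}
Sat(p ∨ b) = {q0, q2, q3, q5}
E[(b ∨ p) U (p ∨ b)]: least fixpoint, start Z0 = Sat((p ∨ b)) = {q0, q2, q3, q5}, add states in Sat(b ∨ p) with some successor in Z. Already a fixed point.
Sat(E[(b ∨ p) U (p ∨ b)]) = {q0, q2, q3, q5}

{q0, q2, q3, q5}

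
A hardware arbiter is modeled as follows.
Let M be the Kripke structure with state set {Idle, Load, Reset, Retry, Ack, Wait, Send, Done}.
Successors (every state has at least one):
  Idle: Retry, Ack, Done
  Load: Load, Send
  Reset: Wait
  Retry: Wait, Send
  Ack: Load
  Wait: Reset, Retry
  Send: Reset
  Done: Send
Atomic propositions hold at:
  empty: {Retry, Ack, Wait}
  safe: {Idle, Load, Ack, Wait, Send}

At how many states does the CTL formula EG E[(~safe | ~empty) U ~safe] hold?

1

Sat(~safe) = {Reset, Retry, Done}
Sat(~empty) = {Idle, Load, Reset, Send, Done}
Sat(~safe | ~empty) = {Idle, Load, Reset, Retry, Send, Done}
E[(~safe | ~empty) U ~safe]: least fixpoint, start Z0 = Sat(~safe) = {Reset, Retry, Done}, add states in Sat(~safe | ~empty) with some successor in Z. Z1 = {Idle, Reset, Retry, Send, Done}; Z2 = {Idle, Load, Reset, Retry, Send, Done}; fixed.
Sat(E[(~safe | ~empty) U ~safe]) = {Idle, Load, Reset, Retry, Send, Done}
EG E[(~safe | ~empty) U ~safe]: greatest fixpoint, start Z0 = {Idle, Load, Reset, Retry, Send, Done}, keep only states in Sat with some successor in Z. Z1 = {Idle, Load, Retry, Send, Done}; Z2 = {Idle, Load, Retry, Done}; Z3 = {Idle, Load}; Z4 = {Load}; fixed.
Sat(EG E[(~safe | ~empty) U ~safe]) = {Load}
|Sat(EG E[(~safe | ~empty) U ~safe])| = |{Load}| = 1.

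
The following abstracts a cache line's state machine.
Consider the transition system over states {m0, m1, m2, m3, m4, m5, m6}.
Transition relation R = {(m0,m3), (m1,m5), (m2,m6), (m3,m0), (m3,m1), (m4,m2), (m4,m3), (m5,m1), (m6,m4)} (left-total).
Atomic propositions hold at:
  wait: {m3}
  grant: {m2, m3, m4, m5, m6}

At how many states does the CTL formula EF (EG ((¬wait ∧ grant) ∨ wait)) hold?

3

Sat(¬wait) = {m0, m1, m2, m4, m5, m6}
Sat(¬wait ∧ grant) = {m2, m4, m5, m6}
Sat((¬wait ∧ grant) ∨ wait) = {m2, m3, m4, m5, m6}
EG ((¬wait ∧ grant) ∨ wait): greatest fixpoint, start Z0 = {m2, m3, m4, m5, m6}, keep only states in Sat with some successor in Z. Z1 = {m2, m4, m6}; fixed.
Sat(EG ((¬wait ∧ grant) ∨ wait)) = {m2, m4, m6}
EF (EG ((¬wait ∧ grant) ∨ wait)): least fixpoint, start Z0 = {m2, m4, m6}, add states with some successor in Z. Already a fixed point.
Sat(EF (EG ((¬wait ∧ grant) ∨ wait))) = {m2, m4, m6}
|Sat(EF (EG ((¬wait ∧ grant) ∨ wait)))| = |{m2, m4, m6}| = 3.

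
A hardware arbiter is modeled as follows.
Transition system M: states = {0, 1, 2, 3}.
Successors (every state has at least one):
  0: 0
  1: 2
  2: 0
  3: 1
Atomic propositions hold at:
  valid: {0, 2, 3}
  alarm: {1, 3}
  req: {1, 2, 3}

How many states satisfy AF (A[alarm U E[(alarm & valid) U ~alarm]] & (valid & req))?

Sat(alarm & valid) = {3}
Sat(~alarm) = {0, 2}
E[(alarm & valid) U ~alarm]: least fixpoint, start Z0 = Sat(~alarm) = {0, 2}, add states in Sat(alarm & valid) with some successor in Z. Already a fixed point.
Sat(E[(alarm & valid) U ~alarm]) = {0, 2}
A[alarm U E[(alarm & valid) U ~alarm]]: least fixpoint, start Z0 = Sat(E[(alarm & valid) U ~alarm]) = {0, 2}, add states in Sat(alarm) with every successor in Z. Z1 = {0, 1, 2}; Z2 = {0, 1, 2, 3}; fixed.
Sat(A[alarm U E[(alarm & valid) U ~alarm]]) = {0, 1, 2, 3}
Sat(valid & req) = {2, 3}
Sat(A[alarm U E[(alarm & valid) U ~alarm]] & (valid & req)) = {2, 3}
AF (A[alarm U E[(alarm & valid) U ~alarm]] & (valid & req)): least fixpoint, start Z0 = {2, 3}, add states with every successor in Z. Z1 = {1, 2, 3}; fixed.
Sat(AF (A[alarm U E[(alarm & valid) U ~alarm]] & (valid & req))) = {1, 2, 3}
|Sat(AF (A[alarm U E[(alarm & valid) U ~alarm]] & (valid & req)))| = |{1, 2, 3}| = 3.

3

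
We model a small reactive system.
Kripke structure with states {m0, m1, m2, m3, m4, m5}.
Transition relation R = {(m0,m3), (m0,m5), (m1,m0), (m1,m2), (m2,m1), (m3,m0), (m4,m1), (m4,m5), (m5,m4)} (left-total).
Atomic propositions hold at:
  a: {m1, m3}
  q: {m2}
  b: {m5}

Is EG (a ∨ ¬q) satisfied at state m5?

Yes

Sat(¬q) = {m0, m1, m3, m4, m5}
Sat(a ∨ ¬q) = {m0, m1, m3, m4, m5}
EG (a ∨ ¬q): greatest fixpoint, start Z0 = {m0, m1, m3, m4, m5}, keep only states in Sat with some successor in Z. Already a fixed point.
Sat(EG (a ∨ ¬q)) = {m0, m1, m3, m4, m5}
m5 ∈ Sat(EG (a ∨ ¬q)) = {m0, m1, m3, m4, m5}, so the formula holds at m5.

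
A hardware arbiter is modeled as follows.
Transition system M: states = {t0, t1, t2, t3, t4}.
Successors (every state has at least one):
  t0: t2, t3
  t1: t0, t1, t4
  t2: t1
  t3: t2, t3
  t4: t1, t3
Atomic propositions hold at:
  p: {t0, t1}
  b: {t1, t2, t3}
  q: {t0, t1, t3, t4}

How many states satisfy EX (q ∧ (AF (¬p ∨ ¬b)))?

4

Sat(¬p) = {t2, t3, t4}
Sat(¬b) = {t0, t4}
Sat(¬p ∨ ¬b) = {t0, t2, t3, t4}
AF (¬p ∨ ¬b): least fixpoint, start Z0 = {t0, t2, t3, t4}, add states with every successor in Z. Already a fixed point.
Sat(AF (¬p ∨ ¬b)) = {t0, t2, t3, t4}
Sat(q ∧ (AF (¬p ∨ ¬b))) = {t0, t3, t4}
Sat(EX (q ∧ (AF (¬p ∨ ¬b)))) = {s : some successor in {t0, t3, t4}} = {t0, t1, t3, t4}
|Sat(EX (q ∧ (AF (¬p ∨ ¬b))))| = |{t0, t1, t3, t4}| = 4.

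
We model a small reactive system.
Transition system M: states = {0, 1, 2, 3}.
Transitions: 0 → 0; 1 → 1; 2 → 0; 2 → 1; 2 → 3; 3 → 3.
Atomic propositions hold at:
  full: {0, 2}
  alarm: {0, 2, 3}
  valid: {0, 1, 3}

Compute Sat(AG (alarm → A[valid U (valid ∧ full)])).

{0, 1}

Sat(valid ∧ full) = {0}
A[valid U (valid ∧ full)]: least fixpoint, start Z0 = Sat((valid ∧ full)) = {0}, add states in Sat(valid) with every successor in Z. Already a fixed point.
Sat(A[valid U (valid ∧ full)]) = {0}
Sat(alarm → A[valid U (valid ∧ full)]) = {0, 1}
AG (alarm → A[valid U (valid ∧ full)]): greatest fixpoint, start Z0 = {0, 1}, keep only states in Sat with every successor in Z. Already a fixed point.
Sat(AG (alarm → A[valid U (valid ∧ full)])) = {0, 1}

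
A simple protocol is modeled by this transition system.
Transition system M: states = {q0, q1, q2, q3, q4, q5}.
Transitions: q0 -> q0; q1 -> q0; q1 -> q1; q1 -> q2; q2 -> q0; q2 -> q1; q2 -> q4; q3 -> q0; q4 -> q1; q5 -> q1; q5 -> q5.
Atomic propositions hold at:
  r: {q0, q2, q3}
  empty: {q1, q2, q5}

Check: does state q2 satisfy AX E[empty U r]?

E[empty U r]: least fixpoint, start Z0 = Sat(r) = {q0, q2, q3}, add states in Sat(empty) with some successor in Z. Z1 = {q0, q1, q2, q3}; Z2 = {q0, q1, q2, q3, q5}; fixed.
Sat(E[empty U r]) = {q0, q1, q2, q3, q5}
Sat(AX E[empty U r]) = {s : every successor in {q0, q1, q2, q3, q5}} = {q0, q1, q3, q4, q5}
q2 ∉ Sat(AX E[empty U r]) = {q0, q1, q3, q4, q5}, so the formula does not hold at q2.

No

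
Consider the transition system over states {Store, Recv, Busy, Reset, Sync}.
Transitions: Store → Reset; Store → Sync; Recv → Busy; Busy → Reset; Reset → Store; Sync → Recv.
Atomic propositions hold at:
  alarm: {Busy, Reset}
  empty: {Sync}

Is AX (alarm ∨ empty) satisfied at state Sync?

No

Sat(alarm ∨ empty) = {Busy, Reset, Sync}
Sat(AX (alarm ∨ empty)) = {s : every successor in {Busy, Reset, Sync}} = {Store, Recv, Busy}
Sync ∉ Sat(AX (alarm ∨ empty)) = {Store, Recv, Busy}, so the formula does not hold at Sync.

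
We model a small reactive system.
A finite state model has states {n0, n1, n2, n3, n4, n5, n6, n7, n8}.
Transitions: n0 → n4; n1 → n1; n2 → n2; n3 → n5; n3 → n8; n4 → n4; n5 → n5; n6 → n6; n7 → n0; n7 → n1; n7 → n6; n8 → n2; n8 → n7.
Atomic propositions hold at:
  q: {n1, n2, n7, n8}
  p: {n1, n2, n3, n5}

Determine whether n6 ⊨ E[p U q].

E[p U q]: least fixpoint, start Z0 = Sat(q) = {n1, n2, n7, n8}, add states in Sat(p) with some successor in Z. Z1 = {n1, n2, n3, n7, n8}; fixed.
Sat(E[p U q]) = {n1, n2, n3, n7, n8}
n6 ∉ Sat(E[p U q]) = {n1, n2, n3, n7, n8}, so the formula does not hold at n6.

No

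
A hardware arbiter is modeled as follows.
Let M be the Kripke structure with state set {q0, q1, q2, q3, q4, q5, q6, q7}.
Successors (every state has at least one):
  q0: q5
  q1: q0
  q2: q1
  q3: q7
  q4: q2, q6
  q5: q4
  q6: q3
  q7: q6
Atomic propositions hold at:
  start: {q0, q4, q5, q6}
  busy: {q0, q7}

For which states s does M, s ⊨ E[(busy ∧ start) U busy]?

{q0, q7}

Sat(busy ∧ start) = {q0}
E[(busy ∧ start) U busy]: least fixpoint, start Z0 = Sat(busy) = {q0, q7}, add states in Sat(busy ∧ start) with some successor in Z. Already a fixed point.
Sat(E[(busy ∧ start) U busy]) = {q0, q7}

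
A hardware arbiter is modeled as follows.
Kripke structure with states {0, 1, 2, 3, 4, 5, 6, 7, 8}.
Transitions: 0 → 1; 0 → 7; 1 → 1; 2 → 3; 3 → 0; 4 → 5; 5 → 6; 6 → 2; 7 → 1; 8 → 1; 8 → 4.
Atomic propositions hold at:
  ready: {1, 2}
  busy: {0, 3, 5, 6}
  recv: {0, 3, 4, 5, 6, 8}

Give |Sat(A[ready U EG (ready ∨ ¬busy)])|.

3

Sat(¬busy) = {1, 2, 4, 7, 8}
Sat(ready ∨ ¬busy) = {1, 2, 4, 7, 8}
EG (ready ∨ ¬busy): greatest fixpoint, start Z0 = {1, 2, 4, 7, 8}, keep only states in Sat with some successor in Z. Z1 = {1, 7, 8}; fixed.
Sat(EG (ready ∨ ¬busy)) = {1, 7, 8}
A[ready U EG (ready ∨ ¬busy)]: least fixpoint, start Z0 = Sat(EG (ready ∨ ¬busy)) = {1, 7, 8}, add states in Sat(ready) with every successor in Z. Already a fixed point.
Sat(A[ready U EG (ready ∨ ¬busy)]) = {1, 7, 8}
|Sat(A[ready U EG (ready ∨ ¬busy)])| = |{1, 7, 8}| = 3.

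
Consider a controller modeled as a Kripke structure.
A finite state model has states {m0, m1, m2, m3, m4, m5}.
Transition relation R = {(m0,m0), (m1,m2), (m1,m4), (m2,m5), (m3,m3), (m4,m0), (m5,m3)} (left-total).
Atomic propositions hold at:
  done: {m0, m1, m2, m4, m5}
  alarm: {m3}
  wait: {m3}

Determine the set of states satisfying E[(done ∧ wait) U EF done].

{m0, m1, m2, m4, m5}

Sat(done ∧ wait) = ∅
EF done: least fixpoint, start Z0 = {m0, m1, m2, m4, m5}, add states with some successor in Z. Already a fixed point.
Sat(EF done) = {m0, m1, m2, m4, m5}
E[(done ∧ wait) U EF done]: least fixpoint, start Z0 = Sat(EF done) = {m0, m1, m2, m4, m5}, add states in Sat(done ∧ wait) with some successor in Z. Already a fixed point.
Sat(E[(done ∧ wait) U EF done]) = {m0, m1, m2, m4, m5}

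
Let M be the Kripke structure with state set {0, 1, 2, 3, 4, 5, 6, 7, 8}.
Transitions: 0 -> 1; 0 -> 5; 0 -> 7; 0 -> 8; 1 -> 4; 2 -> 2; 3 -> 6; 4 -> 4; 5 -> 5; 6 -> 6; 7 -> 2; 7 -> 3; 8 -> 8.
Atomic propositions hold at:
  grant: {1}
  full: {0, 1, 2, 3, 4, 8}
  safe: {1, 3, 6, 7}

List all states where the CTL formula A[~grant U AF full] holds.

{0, 1, 2, 3, 4, 7, 8}

Sat(~grant) = {0, 2, 3, 4, 5, 6, 7, 8}
AF full: least fixpoint, start Z0 = {0, 1, 2, 3, 4, 8}, add states with every successor in Z. Z1 = {0, 1, 2, 3, 4, 7, 8}; fixed.
Sat(AF full) = {0, 1, 2, 3, 4, 7, 8}
A[~grant U AF full]: least fixpoint, start Z0 = Sat(AF full) = {0, 1, 2, 3, 4, 7, 8}, add states in Sat(~grant) with every successor in Z. Already a fixed point.
Sat(A[~grant U AF full]) = {0, 1, 2, 3, 4, 7, 8}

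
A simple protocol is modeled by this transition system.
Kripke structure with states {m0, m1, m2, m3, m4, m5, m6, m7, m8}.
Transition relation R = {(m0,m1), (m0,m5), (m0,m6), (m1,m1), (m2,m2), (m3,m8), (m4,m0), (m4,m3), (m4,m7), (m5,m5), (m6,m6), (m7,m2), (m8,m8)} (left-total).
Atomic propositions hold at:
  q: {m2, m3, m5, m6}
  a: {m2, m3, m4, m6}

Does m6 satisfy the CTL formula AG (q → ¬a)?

No

Sat(¬a) = {m0, m1, m5, m7, m8}
Sat(q → ¬a) = {m0, m1, m4, m5, m7, m8}
AG (q → ¬a): greatest fixpoint, start Z0 = {m0, m1, m4, m5, m7, m8}, keep only states in Sat with every successor in Z. Z1 = {m1, m5, m8}; fixed.
Sat(AG (q → ¬a)) = {m1, m5, m8}
m6 ∉ Sat(AG (q → ¬a)) = {m1, m5, m8}, so the formula does not hold at m6.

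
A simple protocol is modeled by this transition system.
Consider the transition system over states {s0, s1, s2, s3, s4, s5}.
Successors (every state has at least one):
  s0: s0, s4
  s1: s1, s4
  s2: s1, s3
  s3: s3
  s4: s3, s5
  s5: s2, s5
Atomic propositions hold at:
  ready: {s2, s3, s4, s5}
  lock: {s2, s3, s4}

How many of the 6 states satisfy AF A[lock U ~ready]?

2

Sat(~ready) = {s0, s1}
A[lock U ~ready]: least fixpoint, start Z0 = Sat(~ready) = {s0, s1}, add states in Sat(lock) with every successor in Z. Already a fixed point.
Sat(A[lock U ~ready]) = {s0, s1}
AF A[lock U ~ready]: least fixpoint, start Z0 = {s0, s1}, add states with every successor in Z. Already a fixed point.
Sat(AF A[lock U ~ready]) = {s0, s1}
|Sat(AF A[lock U ~ready])| = |{s0, s1}| = 2.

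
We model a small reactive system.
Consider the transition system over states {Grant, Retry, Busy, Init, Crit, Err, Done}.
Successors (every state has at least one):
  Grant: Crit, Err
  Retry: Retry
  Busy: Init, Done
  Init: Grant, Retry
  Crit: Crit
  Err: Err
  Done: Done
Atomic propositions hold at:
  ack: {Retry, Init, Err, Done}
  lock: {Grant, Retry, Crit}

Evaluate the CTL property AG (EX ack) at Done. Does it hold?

Yes

Sat(EX ack) = {s : some successor in {Retry, Init, Err, Done}} = {Grant, Retry, Busy, Init, Err, Done}
AG (EX ack): greatest fixpoint, start Z0 = {Grant, Retry, Busy, Init, Err, Done}, keep only states in Sat with every successor in Z. Z1 = {Retry, Busy, Init, Err, Done}; Z2 = {Retry, Busy, Err, Done}; Z3 = {Retry, Err, Done}; fixed.
Sat(AG (EX ack)) = {Retry, Err, Done}
Done ∈ Sat(AG (EX ack)) = {Retry, Err, Done}, so the formula holds at Done.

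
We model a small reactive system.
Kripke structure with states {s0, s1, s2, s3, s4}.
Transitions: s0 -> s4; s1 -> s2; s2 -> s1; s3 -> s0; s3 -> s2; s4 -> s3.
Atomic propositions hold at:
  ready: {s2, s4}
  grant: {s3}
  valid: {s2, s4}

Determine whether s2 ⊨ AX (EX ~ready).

Sat(~ready) = {s0, s1, s3}
Sat(EX ~ready) = {s : some successor in {s0, s1, s3}} = {s2, s3, s4}
Sat(AX (EX ~ready)) = {s : every successor in {s2, s3, s4}} = {s0, s1, s4}
s2 ∉ Sat(AX (EX ~ready)) = {s0, s1, s4}, so the formula does not hold at s2.

No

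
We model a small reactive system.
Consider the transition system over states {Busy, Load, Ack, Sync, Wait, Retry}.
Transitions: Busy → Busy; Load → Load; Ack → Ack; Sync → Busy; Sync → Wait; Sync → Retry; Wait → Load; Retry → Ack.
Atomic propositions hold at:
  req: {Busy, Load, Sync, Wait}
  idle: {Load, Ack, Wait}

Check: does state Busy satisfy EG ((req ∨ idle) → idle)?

Sat(req ∨ idle) = {Busy, Load, Ack, Sync, Wait}
Sat((req ∨ idle) → idle) = {Load, Ack, Wait, Retry}
EG ((req ∨ idle) → idle): greatest fixpoint, start Z0 = {Load, Ack, Wait, Retry}, keep only states in Sat with some successor in Z. Already a fixed point.
Sat(EG ((req ∨ idle) → idle)) = {Load, Ack, Wait, Retry}
Busy ∉ Sat(EG ((req ∨ idle) → idle)) = {Load, Ack, Wait, Retry}, so the formula does not hold at Busy.

No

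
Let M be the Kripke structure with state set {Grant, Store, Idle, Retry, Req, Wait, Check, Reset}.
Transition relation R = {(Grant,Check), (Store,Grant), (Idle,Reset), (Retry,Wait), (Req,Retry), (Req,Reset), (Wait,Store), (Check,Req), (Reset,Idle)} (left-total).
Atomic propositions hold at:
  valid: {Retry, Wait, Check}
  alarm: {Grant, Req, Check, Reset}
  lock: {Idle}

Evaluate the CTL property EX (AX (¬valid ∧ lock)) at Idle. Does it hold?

Yes

Sat(¬valid) = {Grant, Store, Idle, Req, Reset}
Sat(¬valid ∧ lock) = {Idle}
Sat(AX (¬valid ∧ lock)) = {s : every successor in {Idle}} = {Reset}
Sat(EX (AX (¬valid ∧ lock))) = {s : some successor in {Reset}} = {Idle, Req}
Idle ∈ Sat(EX (AX (¬valid ∧ lock))) = {Idle, Req}, so the formula holds at Idle.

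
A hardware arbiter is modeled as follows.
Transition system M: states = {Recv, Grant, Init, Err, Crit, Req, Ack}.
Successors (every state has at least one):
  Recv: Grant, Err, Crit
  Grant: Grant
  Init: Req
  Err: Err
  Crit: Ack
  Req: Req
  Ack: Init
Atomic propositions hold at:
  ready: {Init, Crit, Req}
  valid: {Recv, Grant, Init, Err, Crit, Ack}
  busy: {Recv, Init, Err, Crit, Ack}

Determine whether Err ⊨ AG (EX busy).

Yes

Sat(EX busy) = {s : some successor in {Recv, Init, Err, Crit, Ack}} = {Recv, Err, Crit, Ack}
AG (EX busy): greatest fixpoint, start Z0 = {Recv, Err, Crit, Ack}, keep only states in Sat with every successor in Z. Z1 = {Err, Crit}; Z2 = {Err}; fixed.
Sat(AG (EX busy)) = {Err}
Err ∈ Sat(AG (EX busy)) = {Err}, so the formula holds at Err.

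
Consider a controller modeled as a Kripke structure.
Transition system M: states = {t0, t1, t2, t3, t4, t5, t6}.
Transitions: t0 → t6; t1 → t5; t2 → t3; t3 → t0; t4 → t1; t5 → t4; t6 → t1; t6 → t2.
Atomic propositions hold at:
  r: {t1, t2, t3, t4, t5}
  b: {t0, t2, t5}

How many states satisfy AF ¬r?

4

Sat(¬r) = {t0, t6}
AF ¬r: least fixpoint, start Z0 = {t0, t6}, add states with every successor in Z. Z1 = {t0, t3, t6}; Z2 = {t0, t2, t3, t6}; fixed.
Sat(AF ¬r) = {t0, t2, t3, t6}
|Sat(AF ¬r)| = |{t0, t2, t3, t6}| = 4.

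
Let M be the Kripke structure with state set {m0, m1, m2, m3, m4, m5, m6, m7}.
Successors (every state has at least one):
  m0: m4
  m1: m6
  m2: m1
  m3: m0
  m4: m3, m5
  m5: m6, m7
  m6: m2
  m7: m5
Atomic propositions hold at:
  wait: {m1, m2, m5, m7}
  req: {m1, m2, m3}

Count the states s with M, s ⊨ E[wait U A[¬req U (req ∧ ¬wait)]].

1

Sat(¬req) = {m0, m4, m5, m6, m7}
Sat(¬wait) = {m0, m3, m4, m6}
Sat(req ∧ ¬wait) = {m3}
A[¬req U (req ∧ ¬wait)]: least fixpoint, start Z0 = Sat((req ∧ ¬wait)) = {m3}, add states in Sat(¬req) with every successor in Z. Already a fixed point.
Sat(A[¬req U (req ∧ ¬wait)]) = {m3}
E[wait U A[¬req U (req ∧ ¬wait)]]: least fixpoint, start Z0 = Sat(A[¬req U (req ∧ ¬wait)]) = {m3}, add states in Sat(wait) with some successor in Z. Already a fixed point.
Sat(E[wait U A[¬req U (req ∧ ¬wait)]]) = {m3}
|Sat(E[wait U A[¬req U (req ∧ ¬wait)]])| = |{m3}| = 1.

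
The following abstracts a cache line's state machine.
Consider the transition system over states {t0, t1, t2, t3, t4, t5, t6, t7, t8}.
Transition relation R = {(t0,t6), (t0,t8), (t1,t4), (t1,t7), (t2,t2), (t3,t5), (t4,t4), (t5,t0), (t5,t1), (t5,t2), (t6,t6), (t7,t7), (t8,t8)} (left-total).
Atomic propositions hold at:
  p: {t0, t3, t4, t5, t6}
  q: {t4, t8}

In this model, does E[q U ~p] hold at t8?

Yes

Sat(~p) = {t1, t2, t7, t8}
E[q U ~p]: least fixpoint, start Z0 = Sat(~p) = {t1, t2, t7, t8}, add states in Sat(q) with some successor in Z. Already a fixed point.
Sat(E[q U ~p]) = {t1, t2, t7, t8}
t8 ∈ Sat(E[q U ~p]) = {t1, t2, t7, t8}, so the formula holds at t8.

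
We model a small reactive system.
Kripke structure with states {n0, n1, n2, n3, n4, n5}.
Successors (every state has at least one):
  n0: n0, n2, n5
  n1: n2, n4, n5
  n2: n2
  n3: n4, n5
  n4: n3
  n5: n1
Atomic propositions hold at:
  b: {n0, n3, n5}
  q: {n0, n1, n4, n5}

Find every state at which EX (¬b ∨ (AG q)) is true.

{n0, n1, n2, n3, n5}

Sat(¬b) = {n1, n2, n4}
AG q: greatest fixpoint, start Z0 = {n0, n1, n4, n5}, keep only states in Sat with every successor in Z. Z1 = {n5}; Z2 = ∅; fixed.
Sat(AG q) = ∅
Sat(¬b ∨ (AG q)) = {n1, n2, n4}
Sat(EX (¬b ∨ (AG q))) = {s : some successor in {n1, n2, n4}} = {n0, n1, n2, n3, n5}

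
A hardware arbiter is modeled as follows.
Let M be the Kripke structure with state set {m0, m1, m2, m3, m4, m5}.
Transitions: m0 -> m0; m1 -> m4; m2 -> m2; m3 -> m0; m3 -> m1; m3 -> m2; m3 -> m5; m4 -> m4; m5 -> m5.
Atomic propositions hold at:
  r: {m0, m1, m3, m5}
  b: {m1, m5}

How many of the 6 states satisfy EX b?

2

Sat(EX b) = {s : some successor in {m1, m5}} = {m3, m5}
|Sat(EX b)| = |{m3, m5}| = 2.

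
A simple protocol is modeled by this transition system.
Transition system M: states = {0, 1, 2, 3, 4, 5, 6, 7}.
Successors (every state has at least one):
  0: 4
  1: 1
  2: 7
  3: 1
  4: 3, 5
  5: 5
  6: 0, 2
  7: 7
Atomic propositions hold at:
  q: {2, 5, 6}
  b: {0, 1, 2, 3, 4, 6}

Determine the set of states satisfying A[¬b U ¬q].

{0, 1, 3, 4, 7}

Sat(¬b) = {5, 7}
Sat(¬q) = {0, 1, 3, 4, 7}
A[¬b U ¬q]: least fixpoint, start Z0 = Sat(¬q) = {0, 1, 3, 4, 7}, add states in Sat(¬b) with every successor in Z. Already a fixed point.
Sat(A[¬b U ¬q]) = {0, 1, 3, 4, 7}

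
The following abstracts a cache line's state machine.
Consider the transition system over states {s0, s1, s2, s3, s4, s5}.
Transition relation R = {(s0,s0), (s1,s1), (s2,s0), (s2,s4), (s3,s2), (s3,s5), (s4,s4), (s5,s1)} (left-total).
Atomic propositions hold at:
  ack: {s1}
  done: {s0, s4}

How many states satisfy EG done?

2

EG done: greatest fixpoint, start Z0 = {s0, s4}, keep only states in Sat with some successor in Z. Already a fixed point.
Sat(EG done) = {s0, s4}
|Sat(EG done)| = |{s0, s4}| = 2.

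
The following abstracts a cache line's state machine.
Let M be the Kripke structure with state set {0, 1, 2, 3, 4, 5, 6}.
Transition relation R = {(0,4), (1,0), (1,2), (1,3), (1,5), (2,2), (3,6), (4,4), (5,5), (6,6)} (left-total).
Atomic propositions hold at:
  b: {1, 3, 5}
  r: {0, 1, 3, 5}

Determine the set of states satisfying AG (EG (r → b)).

{2, 3, 4, 5, 6}

Sat(r → b) = {1, 2, 3, 4, 5, 6}
EG (r → b): greatest fixpoint, start Z0 = {1, 2, 3, 4, 5, 6}, keep only states in Sat with some successor in Z. Already a fixed point.
Sat(EG (r → b)) = {1, 2, 3, 4, 5, 6}
AG (EG (r → b)): greatest fixpoint, start Z0 = {1, 2, 3, 4, 5, 6}, keep only states in Sat with every successor in Z. Z1 = {2, 3, 4, 5, 6}; fixed.
Sat(AG (EG (r → b))) = {2, 3, 4, 5, 6}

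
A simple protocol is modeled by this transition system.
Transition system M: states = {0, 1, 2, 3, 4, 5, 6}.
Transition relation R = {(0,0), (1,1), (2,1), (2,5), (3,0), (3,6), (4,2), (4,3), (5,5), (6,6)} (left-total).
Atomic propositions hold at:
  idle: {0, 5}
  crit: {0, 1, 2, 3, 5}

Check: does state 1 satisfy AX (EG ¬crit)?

No

Sat(¬crit) = {4, 6}
EG ¬crit: greatest fixpoint, start Z0 = {4, 6}, keep only states in Sat with some successor in Z. Z1 = {6}; fixed.
Sat(EG ¬crit) = {6}
Sat(AX (EG ¬crit)) = {s : every successor in {6}} = {6}
1 ∉ Sat(AX (EG ¬crit)) = {6}, so the formula does not hold at 1.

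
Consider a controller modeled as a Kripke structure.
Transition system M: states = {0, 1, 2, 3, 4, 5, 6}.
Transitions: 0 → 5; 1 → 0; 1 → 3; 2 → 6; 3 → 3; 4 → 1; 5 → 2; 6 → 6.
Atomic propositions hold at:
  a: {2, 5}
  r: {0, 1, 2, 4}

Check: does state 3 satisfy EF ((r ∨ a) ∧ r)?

No

Sat(r ∨ a) = {0, 1, 2, 4, 5}
Sat((r ∨ a) ∧ r) = {0, 1, 2, 4}
EF ((r ∨ a) ∧ r): least fixpoint, start Z0 = {0, 1, 2, 4}, add states with some successor in Z. Z1 = {0, 1, 2, 4, 5}; fixed.
Sat(EF ((r ∨ a) ∧ r)) = {0, 1, 2, 4, 5}
3 ∉ Sat(EF ((r ∨ a) ∧ r)) = {0, 1, 2, 4, 5}, so the formula does not hold at 3.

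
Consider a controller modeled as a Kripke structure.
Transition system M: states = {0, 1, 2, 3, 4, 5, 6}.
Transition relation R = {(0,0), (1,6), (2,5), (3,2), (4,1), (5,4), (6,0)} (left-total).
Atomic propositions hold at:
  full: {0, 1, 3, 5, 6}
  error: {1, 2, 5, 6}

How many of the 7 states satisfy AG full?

AG full: greatest fixpoint, start Z0 = {0, 1, 3, 5, 6}, keep only states in Sat with every successor in Z. Z1 = {0, 1, 6}; fixed.
Sat(AG full) = {0, 1, 6}
|Sat(AG full)| = |{0, 1, 6}| = 3.

3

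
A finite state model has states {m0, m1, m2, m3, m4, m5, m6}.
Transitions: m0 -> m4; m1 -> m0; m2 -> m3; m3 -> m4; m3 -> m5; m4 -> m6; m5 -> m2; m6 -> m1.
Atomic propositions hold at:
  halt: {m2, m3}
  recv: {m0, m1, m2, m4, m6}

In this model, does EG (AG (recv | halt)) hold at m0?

Yes

Sat(recv | halt) = {m0, m1, m2, m3, m4, m6}
AG (recv | halt): greatest fixpoint, start Z0 = {m0, m1, m2, m3, m4, m6}, keep only states in Sat with every successor in Z. Z1 = {m0, m1, m2, m4, m6}; Z2 = {m0, m1, m4, m6}; fixed.
Sat(AG (recv | halt)) = {m0, m1, m4, m6}
EG (AG (recv | halt)): greatest fixpoint, start Z0 = {m0, m1, m4, m6}, keep only states in Sat with some successor in Z. Already a fixed point.
Sat(EG (AG (recv | halt))) = {m0, m1, m4, m6}
m0 ∈ Sat(EG (AG (recv | halt))) = {m0, m1, m4, m6}, so the formula holds at m0.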